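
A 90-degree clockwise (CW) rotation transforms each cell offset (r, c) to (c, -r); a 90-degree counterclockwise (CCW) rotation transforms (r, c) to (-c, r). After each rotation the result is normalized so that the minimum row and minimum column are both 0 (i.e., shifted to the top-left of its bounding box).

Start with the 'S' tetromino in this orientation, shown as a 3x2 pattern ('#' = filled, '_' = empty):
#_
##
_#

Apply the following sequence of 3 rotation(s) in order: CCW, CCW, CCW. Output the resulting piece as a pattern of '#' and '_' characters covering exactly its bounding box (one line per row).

Start:
#_
##
_#
After rotation 1 (CCW):
_##
##_
After rotation 2 (CCW):
#_
##
_#
After rotation 3 (CCW):
_##
##_

Answer: _##
##_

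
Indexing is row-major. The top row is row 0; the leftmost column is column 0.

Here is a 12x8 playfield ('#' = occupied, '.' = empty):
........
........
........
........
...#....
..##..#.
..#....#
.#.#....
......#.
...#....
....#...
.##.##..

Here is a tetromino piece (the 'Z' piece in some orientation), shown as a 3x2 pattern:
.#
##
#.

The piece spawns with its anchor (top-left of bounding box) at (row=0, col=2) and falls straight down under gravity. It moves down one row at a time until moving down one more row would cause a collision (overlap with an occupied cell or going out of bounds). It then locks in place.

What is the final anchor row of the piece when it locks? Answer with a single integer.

Spawn at (row=0, col=2). Try each row:
  row 0: fits
  row 1: fits
  row 2: fits
  row 3: blocked -> lock at row 2

Answer: 2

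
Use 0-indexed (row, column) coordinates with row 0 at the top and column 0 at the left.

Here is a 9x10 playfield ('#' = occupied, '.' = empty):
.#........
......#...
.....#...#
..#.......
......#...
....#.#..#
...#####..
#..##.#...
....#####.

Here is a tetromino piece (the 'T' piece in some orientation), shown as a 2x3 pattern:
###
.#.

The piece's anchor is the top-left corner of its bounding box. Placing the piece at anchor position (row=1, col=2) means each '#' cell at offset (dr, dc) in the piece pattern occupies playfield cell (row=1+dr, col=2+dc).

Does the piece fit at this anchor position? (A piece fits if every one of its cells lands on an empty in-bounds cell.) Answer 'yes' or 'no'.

Answer: yes

Derivation:
Check each piece cell at anchor (1, 2):
  offset (0,0) -> (1,2): empty -> OK
  offset (0,1) -> (1,3): empty -> OK
  offset (0,2) -> (1,4): empty -> OK
  offset (1,1) -> (2,3): empty -> OK
All cells valid: yes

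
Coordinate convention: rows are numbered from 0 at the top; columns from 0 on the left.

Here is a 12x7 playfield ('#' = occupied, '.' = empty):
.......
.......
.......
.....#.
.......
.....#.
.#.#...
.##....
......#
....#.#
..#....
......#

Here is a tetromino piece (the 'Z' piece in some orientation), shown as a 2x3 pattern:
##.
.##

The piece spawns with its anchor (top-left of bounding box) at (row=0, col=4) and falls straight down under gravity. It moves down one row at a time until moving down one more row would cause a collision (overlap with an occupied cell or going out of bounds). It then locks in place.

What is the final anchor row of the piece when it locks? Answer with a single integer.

Spawn at (row=0, col=4). Try each row:
  row 0: fits
  row 1: fits
  row 2: blocked -> lock at row 1

Answer: 1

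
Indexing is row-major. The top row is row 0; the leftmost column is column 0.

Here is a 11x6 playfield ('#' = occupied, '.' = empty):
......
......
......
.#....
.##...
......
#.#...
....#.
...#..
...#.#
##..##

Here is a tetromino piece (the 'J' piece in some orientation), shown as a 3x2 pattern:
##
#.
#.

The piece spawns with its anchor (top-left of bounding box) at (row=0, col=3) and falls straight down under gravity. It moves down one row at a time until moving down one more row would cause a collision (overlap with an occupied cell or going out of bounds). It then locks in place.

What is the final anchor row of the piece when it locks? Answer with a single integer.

Spawn at (row=0, col=3). Try each row:
  row 0: fits
  row 1: fits
  row 2: fits
  row 3: fits
  row 4: fits
  row 5: fits
  row 6: blocked -> lock at row 5

Answer: 5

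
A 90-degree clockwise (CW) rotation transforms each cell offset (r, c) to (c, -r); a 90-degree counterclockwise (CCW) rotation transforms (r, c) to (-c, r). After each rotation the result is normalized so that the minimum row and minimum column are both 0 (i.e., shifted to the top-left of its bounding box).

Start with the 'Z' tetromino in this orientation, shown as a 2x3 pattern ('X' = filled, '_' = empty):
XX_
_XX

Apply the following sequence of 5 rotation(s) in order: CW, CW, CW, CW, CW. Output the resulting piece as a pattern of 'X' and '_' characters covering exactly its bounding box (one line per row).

Start:
XX_
_XX
After rotation 1 (CW):
_X
XX
X_
After rotation 2 (CW):
XX_
_XX
After rotation 3 (CW):
_X
XX
X_
After rotation 4 (CW):
XX_
_XX
After rotation 5 (CW):
_X
XX
X_

Answer: _X
XX
X_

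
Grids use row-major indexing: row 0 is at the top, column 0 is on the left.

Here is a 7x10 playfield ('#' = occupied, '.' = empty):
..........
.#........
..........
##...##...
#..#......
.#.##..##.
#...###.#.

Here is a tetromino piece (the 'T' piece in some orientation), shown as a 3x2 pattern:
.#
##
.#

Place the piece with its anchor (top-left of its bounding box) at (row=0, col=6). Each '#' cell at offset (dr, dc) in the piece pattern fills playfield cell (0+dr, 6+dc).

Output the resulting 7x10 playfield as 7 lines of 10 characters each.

Answer: .......#..
.#....##..
.......#..
##...##...
#..#......
.#.##..##.
#...###.#.

Derivation:
Fill (0+0,6+1) = (0,7)
Fill (0+1,6+0) = (1,6)
Fill (0+1,6+1) = (1,7)
Fill (0+2,6+1) = (2,7)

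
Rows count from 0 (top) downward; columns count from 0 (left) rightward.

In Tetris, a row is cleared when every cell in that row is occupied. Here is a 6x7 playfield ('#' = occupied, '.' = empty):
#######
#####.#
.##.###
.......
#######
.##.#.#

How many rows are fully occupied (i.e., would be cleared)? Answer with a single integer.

Answer: 2

Derivation:
Check each row:
  row 0: 0 empty cells -> FULL (clear)
  row 1: 1 empty cell -> not full
  row 2: 2 empty cells -> not full
  row 3: 7 empty cells -> not full
  row 4: 0 empty cells -> FULL (clear)
  row 5: 3 empty cells -> not full
Total rows cleared: 2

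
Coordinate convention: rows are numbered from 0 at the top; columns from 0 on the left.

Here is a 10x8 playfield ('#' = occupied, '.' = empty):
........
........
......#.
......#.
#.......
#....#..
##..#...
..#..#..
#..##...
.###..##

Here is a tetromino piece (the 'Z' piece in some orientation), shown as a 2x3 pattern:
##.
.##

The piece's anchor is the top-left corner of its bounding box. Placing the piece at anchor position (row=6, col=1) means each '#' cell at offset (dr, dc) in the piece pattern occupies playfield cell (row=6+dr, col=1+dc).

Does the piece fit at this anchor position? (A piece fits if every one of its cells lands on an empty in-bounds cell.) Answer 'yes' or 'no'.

Check each piece cell at anchor (6, 1):
  offset (0,0) -> (6,1): occupied ('#') -> FAIL
  offset (0,1) -> (6,2): empty -> OK
  offset (1,1) -> (7,2): occupied ('#') -> FAIL
  offset (1,2) -> (7,3): empty -> OK
All cells valid: no

Answer: no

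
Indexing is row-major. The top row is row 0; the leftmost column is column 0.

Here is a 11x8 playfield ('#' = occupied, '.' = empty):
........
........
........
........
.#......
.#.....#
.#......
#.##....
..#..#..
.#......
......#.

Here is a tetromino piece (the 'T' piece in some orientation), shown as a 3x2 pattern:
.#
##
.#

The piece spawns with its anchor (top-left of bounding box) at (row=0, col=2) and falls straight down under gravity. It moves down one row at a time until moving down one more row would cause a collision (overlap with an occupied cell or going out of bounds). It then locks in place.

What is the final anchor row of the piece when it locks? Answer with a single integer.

Spawn at (row=0, col=2). Try each row:
  row 0: fits
  row 1: fits
  row 2: fits
  row 3: fits
  row 4: fits
  row 5: blocked -> lock at row 4

Answer: 4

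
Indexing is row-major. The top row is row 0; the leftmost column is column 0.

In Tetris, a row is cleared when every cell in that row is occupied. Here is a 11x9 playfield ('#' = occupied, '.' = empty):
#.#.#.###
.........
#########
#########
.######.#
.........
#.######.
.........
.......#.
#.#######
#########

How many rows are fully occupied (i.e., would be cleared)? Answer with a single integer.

Answer: 3

Derivation:
Check each row:
  row 0: 3 empty cells -> not full
  row 1: 9 empty cells -> not full
  row 2: 0 empty cells -> FULL (clear)
  row 3: 0 empty cells -> FULL (clear)
  row 4: 2 empty cells -> not full
  row 5: 9 empty cells -> not full
  row 6: 2 empty cells -> not full
  row 7: 9 empty cells -> not full
  row 8: 8 empty cells -> not full
  row 9: 1 empty cell -> not full
  row 10: 0 empty cells -> FULL (clear)
Total rows cleared: 3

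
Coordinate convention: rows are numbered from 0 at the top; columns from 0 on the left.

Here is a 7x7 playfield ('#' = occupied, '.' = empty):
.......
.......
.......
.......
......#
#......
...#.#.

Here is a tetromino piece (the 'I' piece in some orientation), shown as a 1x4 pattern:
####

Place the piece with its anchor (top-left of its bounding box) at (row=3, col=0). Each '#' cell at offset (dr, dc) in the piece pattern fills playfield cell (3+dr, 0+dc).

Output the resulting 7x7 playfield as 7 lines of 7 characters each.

Answer: .......
.......
.......
####...
......#
#......
...#.#.

Derivation:
Fill (3+0,0+0) = (3,0)
Fill (3+0,0+1) = (3,1)
Fill (3+0,0+2) = (3,2)
Fill (3+0,0+3) = (3,3)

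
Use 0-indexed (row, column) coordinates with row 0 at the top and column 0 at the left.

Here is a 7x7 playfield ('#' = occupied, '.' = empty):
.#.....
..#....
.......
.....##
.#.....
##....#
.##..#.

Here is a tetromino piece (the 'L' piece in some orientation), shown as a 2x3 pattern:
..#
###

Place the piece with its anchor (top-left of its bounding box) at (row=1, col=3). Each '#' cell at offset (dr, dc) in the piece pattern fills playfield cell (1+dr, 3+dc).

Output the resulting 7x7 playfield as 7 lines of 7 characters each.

Answer: .#.....
..#..#.
...###.
.....##
.#.....
##....#
.##..#.

Derivation:
Fill (1+0,3+2) = (1,5)
Fill (1+1,3+0) = (2,3)
Fill (1+1,3+1) = (2,4)
Fill (1+1,3+2) = (2,5)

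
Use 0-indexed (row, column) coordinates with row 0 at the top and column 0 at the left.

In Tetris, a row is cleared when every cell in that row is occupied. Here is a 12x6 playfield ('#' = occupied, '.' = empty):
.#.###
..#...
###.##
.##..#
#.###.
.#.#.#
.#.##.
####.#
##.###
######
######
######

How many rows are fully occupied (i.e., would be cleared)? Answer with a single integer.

Answer: 3

Derivation:
Check each row:
  row 0: 2 empty cells -> not full
  row 1: 5 empty cells -> not full
  row 2: 1 empty cell -> not full
  row 3: 3 empty cells -> not full
  row 4: 2 empty cells -> not full
  row 5: 3 empty cells -> not full
  row 6: 3 empty cells -> not full
  row 7: 1 empty cell -> not full
  row 8: 1 empty cell -> not full
  row 9: 0 empty cells -> FULL (clear)
  row 10: 0 empty cells -> FULL (clear)
  row 11: 0 empty cells -> FULL (clear)
Total rows cleared: 3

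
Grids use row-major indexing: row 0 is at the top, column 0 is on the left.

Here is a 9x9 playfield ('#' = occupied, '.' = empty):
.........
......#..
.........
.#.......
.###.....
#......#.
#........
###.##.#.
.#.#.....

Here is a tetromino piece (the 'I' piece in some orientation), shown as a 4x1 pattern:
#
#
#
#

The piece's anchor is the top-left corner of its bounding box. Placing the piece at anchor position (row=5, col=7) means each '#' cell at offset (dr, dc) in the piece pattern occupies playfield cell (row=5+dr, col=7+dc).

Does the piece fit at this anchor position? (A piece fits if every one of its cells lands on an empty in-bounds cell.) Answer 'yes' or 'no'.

Check each piece cell at anchor (5, 7):
  offset (0,0) -> (5,7): occupied ('#') -> FAIL
  offset (1,0) -> (6,7): empty -> OK
  offset (2,0) -> (7,7): occupied ('#') -> FAIL
  offset (3,0) -> (8,7): empty -> OK
All cells valid: no

Answer: no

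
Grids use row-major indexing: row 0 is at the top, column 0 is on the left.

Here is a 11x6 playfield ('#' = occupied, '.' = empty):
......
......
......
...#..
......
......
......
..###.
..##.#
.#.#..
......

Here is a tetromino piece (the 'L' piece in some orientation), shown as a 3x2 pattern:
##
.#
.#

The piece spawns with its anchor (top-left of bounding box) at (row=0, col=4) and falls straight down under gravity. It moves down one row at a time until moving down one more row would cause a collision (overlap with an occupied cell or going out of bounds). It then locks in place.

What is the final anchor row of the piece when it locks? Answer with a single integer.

Answer: 5

Derivation:
Spawn at (row=0, col=4). Try each row:
  row 0: fits
  row 1: fits
  row 2: fits
  row 3: fits
  row 4: fits
  row 5: fits
  row 6: blocked -> lock at row 5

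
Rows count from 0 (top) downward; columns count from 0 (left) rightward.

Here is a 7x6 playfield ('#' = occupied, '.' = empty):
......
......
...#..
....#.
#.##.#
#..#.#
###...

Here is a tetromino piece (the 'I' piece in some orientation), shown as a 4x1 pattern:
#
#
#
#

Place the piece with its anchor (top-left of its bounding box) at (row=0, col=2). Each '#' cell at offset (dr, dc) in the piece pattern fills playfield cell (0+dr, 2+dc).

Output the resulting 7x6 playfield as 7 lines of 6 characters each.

Answer: ..#...
..#...
..##..
..#.#.
#.##.#
#..#.#
###...

Derivation:
Fill (0+0,2+0) = (0,2)
Fill (0+1,2+0) = (1,2)
Fill (0+2,2+0) = (2,2)
Fill (0+3,2+0) = (3,2)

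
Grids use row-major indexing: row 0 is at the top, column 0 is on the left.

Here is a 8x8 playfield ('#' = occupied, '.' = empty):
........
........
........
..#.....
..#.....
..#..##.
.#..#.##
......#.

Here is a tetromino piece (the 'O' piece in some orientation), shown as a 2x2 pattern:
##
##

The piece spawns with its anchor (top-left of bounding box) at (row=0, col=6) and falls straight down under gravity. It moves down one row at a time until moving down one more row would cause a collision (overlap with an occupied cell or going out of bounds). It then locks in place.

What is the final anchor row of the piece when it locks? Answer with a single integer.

Answer: 3

Derivation:
Spawn at (row=0, col=6). Try each row:
  row 0: fits
  row 1: fits
  row 2: fits
  row 3: fits
  row 4: blocked -> lock at row 3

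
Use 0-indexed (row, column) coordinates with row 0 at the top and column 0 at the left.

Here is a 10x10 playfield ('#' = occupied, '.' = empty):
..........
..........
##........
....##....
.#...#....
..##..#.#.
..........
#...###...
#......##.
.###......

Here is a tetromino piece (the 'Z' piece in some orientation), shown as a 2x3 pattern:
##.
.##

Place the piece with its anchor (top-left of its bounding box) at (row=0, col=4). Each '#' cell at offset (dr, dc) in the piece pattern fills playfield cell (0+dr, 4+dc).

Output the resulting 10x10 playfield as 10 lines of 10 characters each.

Answer: ....##....
.....##...
##........
....##....
.#...#....
..##..#.#.
..........
#...###...
#......##.
.###......

Derivation:
Fill (0+0,4+0) = (0,4)
Fill (0+0,4+1) = (0,5)
Fill (0+1,4+1) = (1,5)
Fill (0+1,4+2) = (1,6)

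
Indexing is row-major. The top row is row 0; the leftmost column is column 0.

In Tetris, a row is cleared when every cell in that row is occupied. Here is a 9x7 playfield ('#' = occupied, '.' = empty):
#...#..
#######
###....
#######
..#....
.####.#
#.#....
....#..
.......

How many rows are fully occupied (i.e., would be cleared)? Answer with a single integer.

Answer: 2

Derivation:
Check each row:
  row 0: 5 empty cells -> not full
  row 1: 0 empty cells -> FULL (clear)
  row 2: 4 empty cells -> not full
  row 3: 0 empty cells -> FULL (clear)
  row 4: 6 empty cells -> not full
  row 5: 2 empty cells -> not full
  row 6: 5 empty cells -> not full
  row 7: 6 empty cells -> not full
  row 8: 7 empty cells -> not full
Total rows cleared: 2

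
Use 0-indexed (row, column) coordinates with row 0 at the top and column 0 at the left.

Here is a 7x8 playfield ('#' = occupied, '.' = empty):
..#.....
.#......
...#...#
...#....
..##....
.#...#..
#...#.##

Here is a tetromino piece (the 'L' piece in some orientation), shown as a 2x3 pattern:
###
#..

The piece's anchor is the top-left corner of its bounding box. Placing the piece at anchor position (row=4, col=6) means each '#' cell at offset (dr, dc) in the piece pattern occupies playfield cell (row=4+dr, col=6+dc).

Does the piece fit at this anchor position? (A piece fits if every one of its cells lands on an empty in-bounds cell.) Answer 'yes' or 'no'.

Check each piece cell at anchor (4, 6):
  offset (0,0) -> (4,6): empty -> OK
  offset (0,1) -> (4,7): empty -> OK
  offset (0,2) -> (4,8): out of bounds -> FAIL
  offset (1,0) -> (5,6): empty -> OK
All cells valid: no

Answer: no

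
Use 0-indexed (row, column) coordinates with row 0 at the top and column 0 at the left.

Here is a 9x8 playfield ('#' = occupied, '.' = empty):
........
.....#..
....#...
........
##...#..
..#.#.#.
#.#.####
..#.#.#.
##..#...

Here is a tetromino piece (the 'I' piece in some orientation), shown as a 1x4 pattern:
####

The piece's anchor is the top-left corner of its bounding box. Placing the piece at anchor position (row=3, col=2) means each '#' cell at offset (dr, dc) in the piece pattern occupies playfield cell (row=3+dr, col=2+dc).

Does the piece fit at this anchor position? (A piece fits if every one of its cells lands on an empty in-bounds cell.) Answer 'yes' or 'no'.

Answer: yes

Derivation:
Check each piece cell at anchor (3, 2):
  offset (0,0) -> (3,2): empty -> OK
  offset (0,1) -> (3,3): empty -> OK
  offset (0,2) -> (3,4): empty -> OK
  offset (0,3) -> (3,5): empty -> OK
All cells valid: yes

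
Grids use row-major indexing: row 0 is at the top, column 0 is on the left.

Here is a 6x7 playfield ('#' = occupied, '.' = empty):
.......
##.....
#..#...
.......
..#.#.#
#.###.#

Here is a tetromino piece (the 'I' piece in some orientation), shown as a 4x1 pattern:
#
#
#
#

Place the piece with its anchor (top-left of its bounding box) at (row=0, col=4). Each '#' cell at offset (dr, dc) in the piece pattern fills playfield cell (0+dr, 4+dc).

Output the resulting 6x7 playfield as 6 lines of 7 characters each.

Answer: ....#..
##..#..
#..##..
....#..
..#.#.#
#.###.#

Derivation:
Fill (0+0,4+0) = (0,4)
Fill (0+1,4+0) = (1,4)
Fill (0+2,4+0) = (2,4)
Fill (0+3,4+0) = (3,4)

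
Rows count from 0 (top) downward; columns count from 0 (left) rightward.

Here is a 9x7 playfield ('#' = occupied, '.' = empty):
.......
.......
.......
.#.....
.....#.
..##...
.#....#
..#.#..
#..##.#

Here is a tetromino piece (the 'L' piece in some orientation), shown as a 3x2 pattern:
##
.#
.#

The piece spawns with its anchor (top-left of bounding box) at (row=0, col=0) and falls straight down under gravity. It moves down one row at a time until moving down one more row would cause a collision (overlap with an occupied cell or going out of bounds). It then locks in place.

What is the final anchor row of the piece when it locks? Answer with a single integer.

Spawn at (row=0, col=0). Try each row:
  row 0: fits
  row 1: blocked -> lock at row 0

Answer: 0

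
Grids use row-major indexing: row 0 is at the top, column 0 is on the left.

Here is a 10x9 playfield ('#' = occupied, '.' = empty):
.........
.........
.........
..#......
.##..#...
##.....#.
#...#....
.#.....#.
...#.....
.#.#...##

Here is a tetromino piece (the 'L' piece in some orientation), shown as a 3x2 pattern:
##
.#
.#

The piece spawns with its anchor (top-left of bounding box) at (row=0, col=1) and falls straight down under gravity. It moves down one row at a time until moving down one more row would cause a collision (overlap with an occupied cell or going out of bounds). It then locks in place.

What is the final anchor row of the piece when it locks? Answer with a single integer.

Answer: 0

Derivation:
Spawn at (row=0, col=1). Try each row:
  row 0: fits
  row 1: blocked -> lock at row 0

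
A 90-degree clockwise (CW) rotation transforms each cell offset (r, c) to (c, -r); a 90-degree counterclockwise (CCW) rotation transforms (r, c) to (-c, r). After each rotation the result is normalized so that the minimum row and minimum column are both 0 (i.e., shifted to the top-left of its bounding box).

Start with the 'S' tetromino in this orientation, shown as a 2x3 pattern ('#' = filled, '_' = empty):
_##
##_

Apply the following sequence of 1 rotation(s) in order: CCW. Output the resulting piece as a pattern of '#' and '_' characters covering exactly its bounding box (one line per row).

Start:
_##
##_
After rotation 1 (CCW):
#_
##
_#

Answer: #_
##
_#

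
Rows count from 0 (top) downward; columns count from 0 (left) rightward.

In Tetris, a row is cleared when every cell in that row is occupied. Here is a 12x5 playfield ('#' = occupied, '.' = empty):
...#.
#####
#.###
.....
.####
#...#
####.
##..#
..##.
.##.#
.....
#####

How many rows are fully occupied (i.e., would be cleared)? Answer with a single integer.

Answer: 2

Derivation:
Check each row:
  row 0: 4 empty cells -> not full
  row 1: 0 empty cells -> FULL (clear)
  row 2: 1 empty cell -> not full
  row 3: 5 empty cells -> not full
  row 4: 1 empty cell -> not full
  row 5: 3 empty cells -> not full
  row 6: 1 empty cell -> not full
  row 7: 2 empty cells -> not full
  row 8: 3 empty cells -> not full
  row 9: 2 empty cells -> not full
  row 10: 5 empty cells -> not full
  row 11: 0 empty cells -> FULL (clear)
Total rows cleared: 2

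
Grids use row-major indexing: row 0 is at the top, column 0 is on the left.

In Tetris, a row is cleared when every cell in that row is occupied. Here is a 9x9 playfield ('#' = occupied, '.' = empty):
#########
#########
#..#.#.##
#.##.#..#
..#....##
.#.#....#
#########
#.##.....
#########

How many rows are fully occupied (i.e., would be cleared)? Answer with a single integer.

Check each row:
  row 0: 0 empty cells -> FULL (clear)
  row 1: 0 empty cells -> FULL (clear)
  row 2: 4 empty cells -> not full
  row 3: 4 empty cells -> not full
  row 4: 6 empty cells -> not full
  row 5: 6 empty cells -> not full
  row 6: 0 empty cells -> FULL (clear)
  row 7: 6 empty cells -> not full
  row 8: 0 empty cells -> FULL (clear)
Total rows cleared: 4

Answer: 4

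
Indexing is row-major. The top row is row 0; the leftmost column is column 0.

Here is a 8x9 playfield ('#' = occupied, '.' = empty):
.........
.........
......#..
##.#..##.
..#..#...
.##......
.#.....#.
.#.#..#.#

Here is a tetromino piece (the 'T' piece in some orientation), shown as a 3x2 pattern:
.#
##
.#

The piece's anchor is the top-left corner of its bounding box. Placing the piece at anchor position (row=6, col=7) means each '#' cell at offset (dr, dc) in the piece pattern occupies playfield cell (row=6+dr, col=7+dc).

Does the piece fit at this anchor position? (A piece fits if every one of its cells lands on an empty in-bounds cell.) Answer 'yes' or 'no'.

Check each piece cell at anchor (6, 7):
  offset (0,1) -> (6,8): empty -> OK
  offset (1,0) -> (7,7): empty -> OK
  offset (1,1) -> (7,8): occupied ('#') -> FAIL
  offset (2,1) -> (8,8): out of bounds -> FAIL
All cells valid: no

Answer: no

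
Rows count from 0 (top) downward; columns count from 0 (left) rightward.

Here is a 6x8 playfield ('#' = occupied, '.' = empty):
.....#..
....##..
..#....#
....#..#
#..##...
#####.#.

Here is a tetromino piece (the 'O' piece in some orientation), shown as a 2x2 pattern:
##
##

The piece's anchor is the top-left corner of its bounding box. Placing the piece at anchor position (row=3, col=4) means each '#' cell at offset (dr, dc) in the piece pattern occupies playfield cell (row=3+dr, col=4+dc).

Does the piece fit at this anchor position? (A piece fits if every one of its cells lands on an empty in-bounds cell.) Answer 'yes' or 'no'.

Check each piece cell at anchor (3, 4):
  offset (0,0) -> (3,4): occupied ('#') -> FAIL
  offset (0,1) -> (3,5): empty -> OK
  offset (1,0) -> (4,4): occupied ('#') -> FAIL
  offset (1,1) -> (4,5): empty -> OK
All cells valid: no

Answer: no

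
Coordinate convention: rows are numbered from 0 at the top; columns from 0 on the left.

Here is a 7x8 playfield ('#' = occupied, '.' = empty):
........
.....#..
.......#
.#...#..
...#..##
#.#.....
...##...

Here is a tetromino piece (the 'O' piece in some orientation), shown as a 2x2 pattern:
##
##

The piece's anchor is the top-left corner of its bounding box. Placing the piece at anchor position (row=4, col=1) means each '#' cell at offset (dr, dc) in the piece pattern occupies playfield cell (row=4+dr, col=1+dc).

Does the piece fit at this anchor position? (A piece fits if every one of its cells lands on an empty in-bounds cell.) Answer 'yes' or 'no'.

Answer: no

Derivation:
Check each piece cell at anchor (4, 1):
  offset (0,0) -> (4,1): empty -> OK
  offset (0,1) -> (4,2): empty -> OK
  offset (1,0) -> (5,1): empty -> OK
  offset (1,1) -> (5,2): occupied ('#') -> FAIL
All cells valid: no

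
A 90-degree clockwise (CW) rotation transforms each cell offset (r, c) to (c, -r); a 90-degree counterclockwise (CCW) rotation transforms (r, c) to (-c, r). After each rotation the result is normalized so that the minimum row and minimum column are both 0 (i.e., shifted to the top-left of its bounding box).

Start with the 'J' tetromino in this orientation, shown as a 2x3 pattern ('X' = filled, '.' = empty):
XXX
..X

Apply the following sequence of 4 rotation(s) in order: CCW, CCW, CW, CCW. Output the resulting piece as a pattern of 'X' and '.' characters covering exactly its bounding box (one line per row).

Start:
XXX
..X
After rotation 1 (CCW):
XX
X.
X.
After rotation 2 (CCW):
X..
XXX
After rotation 3 (CW):
XX
X.
X.
After rotation 4 (CCW):
X..
XXX

Answer: X..
XXX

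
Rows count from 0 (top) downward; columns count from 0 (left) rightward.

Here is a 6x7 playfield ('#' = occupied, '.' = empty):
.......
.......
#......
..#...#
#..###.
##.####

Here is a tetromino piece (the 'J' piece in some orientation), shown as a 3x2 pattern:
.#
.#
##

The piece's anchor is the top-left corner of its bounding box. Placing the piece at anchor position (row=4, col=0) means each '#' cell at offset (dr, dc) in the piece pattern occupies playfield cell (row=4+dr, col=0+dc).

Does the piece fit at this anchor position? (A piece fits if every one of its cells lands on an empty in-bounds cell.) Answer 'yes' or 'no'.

Answer: no

Derivation:
Check each piece cell at anchor (4, 0):
  offset (0,1) -> (4,1): empty -> OK
  offset (1,1) -> (5,1): occupied ('#') -> FAIL
  offset (2,0) -> (6,0): out of bounds -> FAIL
  offset (2,1) -> (6,1): out of bounds -> FAIL
All cells valid: no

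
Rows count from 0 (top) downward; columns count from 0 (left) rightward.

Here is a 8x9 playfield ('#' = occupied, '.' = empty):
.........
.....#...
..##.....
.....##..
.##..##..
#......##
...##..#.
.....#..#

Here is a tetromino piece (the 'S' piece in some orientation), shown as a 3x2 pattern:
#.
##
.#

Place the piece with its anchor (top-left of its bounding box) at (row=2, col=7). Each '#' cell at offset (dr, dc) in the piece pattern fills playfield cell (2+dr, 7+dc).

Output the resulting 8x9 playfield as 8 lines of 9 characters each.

Fill (2+0,7+0) = (2,7)
Fill (2+1,7+0) = (3,7)
Fill (2+1,7+1) = (3,8)
Fill (2+2,7+1) = (4,8)

Answer: .........
.....#...
..##...#.
.....####
.##..##.#
#......##
...##..#.
.....#..#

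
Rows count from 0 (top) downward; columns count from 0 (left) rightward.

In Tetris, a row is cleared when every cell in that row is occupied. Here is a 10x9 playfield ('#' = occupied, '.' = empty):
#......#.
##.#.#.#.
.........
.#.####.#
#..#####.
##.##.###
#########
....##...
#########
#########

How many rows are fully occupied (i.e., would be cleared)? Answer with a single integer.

Check each row:
  row 0: 7 empty cells -> not full
  row 1: 4 empty cells -> not full
  row 2: 9 empty cells -> not full
  row 3: 3 empty cells -> not full
  row 4: 3 empty cells -> not full
  row 5: 2 empty cells -> not full
  row 6: 0 empty cells -> FULL (clear)
  row 7: 7 empty cells -> not full
  row 8: 0 empty cells -> FULL (clear)
  row 9: 0 empty cells -> FULL (clear)
Total rows cleared: 3

Answer: 3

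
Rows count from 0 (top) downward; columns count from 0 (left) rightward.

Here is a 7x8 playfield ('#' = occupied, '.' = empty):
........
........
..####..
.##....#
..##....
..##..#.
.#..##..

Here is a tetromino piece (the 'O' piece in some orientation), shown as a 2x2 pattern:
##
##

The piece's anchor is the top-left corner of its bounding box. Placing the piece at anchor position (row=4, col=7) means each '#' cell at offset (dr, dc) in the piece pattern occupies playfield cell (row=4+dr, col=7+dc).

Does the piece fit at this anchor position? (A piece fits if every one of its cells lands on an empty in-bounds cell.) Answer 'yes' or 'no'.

Check each piece cell at anchor (4, 7):
  offset (0,0) -> (4,7): empty -> OK
  offset (0,1) -> (4,8): out of bounds -> FAIL
  offset (1,0) -> (5,7): empty -> OK
  offset (1,1) -> (5,8): out of bounds -> FAIL
All cells valid: no

Answer: no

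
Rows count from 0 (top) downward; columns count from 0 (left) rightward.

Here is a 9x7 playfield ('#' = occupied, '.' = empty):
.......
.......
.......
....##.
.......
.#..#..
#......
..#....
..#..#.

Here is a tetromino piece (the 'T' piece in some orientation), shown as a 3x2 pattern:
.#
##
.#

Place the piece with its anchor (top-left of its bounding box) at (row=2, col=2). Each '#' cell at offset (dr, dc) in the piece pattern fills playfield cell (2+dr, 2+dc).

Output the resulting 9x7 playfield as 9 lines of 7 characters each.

Fill (2+0,2+1) = (2,3)
Fill (2+1,2+0) = (3,2)
Fill (2+1,2+1) = (3,3)
Fill (2+2,2+1) = (4,3)

Answer: .......
.......
...#...
..####.
...#...
.#..#..
#......
..#....
..#..#.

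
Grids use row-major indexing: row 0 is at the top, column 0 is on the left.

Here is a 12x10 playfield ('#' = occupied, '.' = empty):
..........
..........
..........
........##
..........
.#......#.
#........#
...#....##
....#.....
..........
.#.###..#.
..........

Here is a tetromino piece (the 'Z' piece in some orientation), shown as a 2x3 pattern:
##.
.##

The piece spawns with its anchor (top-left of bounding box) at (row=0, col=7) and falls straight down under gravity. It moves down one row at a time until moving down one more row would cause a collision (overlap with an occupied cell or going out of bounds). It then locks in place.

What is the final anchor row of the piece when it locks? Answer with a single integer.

Answer: 1

Derivation:
Spawn at (row=0, col=7). Try each row:
  row 0: fits
  row 1: fits
  row 2: blocked -> lock at row 1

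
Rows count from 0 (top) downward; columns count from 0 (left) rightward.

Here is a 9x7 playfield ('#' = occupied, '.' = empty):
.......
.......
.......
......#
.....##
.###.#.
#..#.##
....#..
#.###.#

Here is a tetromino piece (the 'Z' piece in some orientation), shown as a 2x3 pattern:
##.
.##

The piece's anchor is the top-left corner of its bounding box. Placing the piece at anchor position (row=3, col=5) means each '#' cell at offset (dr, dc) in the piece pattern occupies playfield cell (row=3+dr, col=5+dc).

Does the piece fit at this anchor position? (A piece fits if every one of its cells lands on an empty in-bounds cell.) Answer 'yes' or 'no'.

Check each piece cell at anchor (3, 5):
  offset (0,0) -> (3,5): empty -> OK
  offset (0,1) -> (3,6): occupied ('#') -> FAIL
  offset (1,1) -> (4,6): occupied ('#') -> FAIL
  offset (1,2) -> (4,7): out of bounds -> FAIL
All cells valid: no

Answer: no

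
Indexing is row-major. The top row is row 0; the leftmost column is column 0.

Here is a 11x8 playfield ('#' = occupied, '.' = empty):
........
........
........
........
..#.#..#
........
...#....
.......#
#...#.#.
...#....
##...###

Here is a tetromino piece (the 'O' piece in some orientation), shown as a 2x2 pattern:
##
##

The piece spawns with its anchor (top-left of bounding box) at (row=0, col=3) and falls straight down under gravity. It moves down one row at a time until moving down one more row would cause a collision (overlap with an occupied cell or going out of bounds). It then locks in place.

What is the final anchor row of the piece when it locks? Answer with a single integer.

Answer: 2

Derivation:
Spawn at (row=0, col=3). Try each row:
  row 0: fits
  row 1: fits
  row 2: fits
  row 3: blocked -> lock at row 2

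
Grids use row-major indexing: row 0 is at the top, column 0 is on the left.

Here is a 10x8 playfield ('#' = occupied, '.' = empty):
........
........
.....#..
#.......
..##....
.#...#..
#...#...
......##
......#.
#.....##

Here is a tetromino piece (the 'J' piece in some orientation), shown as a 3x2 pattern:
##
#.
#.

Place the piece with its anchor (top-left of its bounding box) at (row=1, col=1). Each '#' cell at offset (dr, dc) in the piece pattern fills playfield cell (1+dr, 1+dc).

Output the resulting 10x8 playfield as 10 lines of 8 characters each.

Fill (1+0,1+0) = (1,1)
Fill (1+0,1+1) = (1,2)
Fill (1+1,1+0) = (2,1)
Fill (1+2,1+0) = (3,1)

Answer: ........
.##.....
.#...#..
##......
..##....
.#...#..
#...#...
......##
......#.
#.....##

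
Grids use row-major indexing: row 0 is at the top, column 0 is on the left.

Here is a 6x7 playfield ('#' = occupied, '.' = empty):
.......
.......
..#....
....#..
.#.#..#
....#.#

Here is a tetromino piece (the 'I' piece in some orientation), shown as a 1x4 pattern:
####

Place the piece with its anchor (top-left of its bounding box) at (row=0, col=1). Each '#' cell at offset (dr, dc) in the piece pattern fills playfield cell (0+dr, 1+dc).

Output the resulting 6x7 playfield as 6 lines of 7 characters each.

Fill (0+0,1+0) = (0,1)
Fill (0+0,1+1) = (0,2)
Fill (0+0,1+2) = (0,3)
Fill (0+0,1+3) = (0,4)

Answer: .####..
.......
..#....
....#..
.#.#..#
....#.#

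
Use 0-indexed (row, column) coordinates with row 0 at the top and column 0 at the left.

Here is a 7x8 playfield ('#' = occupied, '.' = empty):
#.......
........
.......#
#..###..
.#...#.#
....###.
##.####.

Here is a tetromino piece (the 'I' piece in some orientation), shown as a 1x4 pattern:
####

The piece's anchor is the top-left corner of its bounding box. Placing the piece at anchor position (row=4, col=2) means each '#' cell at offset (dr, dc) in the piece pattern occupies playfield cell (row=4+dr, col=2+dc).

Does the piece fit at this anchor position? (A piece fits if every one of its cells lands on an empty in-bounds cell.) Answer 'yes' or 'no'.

Check each piece cell at anchor (4, 2):
  offset (0,0) -> (4,2): empty -> OK
  offset (0,1) -> (4,3): empty -> OK
  offset (0,2) -> (4,4): empty -> OK
  offset (0,3) -> (4,5): occupied ('#') -> FAIL
All cells valid: no

Answer: no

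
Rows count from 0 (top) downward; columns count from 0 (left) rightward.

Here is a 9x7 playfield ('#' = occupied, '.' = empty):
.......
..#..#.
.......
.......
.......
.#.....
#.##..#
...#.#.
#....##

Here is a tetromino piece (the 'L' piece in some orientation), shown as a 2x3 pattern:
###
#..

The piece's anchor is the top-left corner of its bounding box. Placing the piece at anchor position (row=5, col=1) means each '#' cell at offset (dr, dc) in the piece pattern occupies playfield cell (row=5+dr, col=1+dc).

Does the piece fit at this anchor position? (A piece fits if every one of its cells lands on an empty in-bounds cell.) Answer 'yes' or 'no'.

Answer: no

Derivation:
Check each piece cell at anchor (5, 1):
  offset (0,0) -> (5,1): occupied ('#') -> FAIL
  offset (0,1) -> (5,2): empty -> OK
  offset (0,2) -> (5,3): empty -> OK
  offset (1,0) -> (6,1): empty -> OK
All cells valid: no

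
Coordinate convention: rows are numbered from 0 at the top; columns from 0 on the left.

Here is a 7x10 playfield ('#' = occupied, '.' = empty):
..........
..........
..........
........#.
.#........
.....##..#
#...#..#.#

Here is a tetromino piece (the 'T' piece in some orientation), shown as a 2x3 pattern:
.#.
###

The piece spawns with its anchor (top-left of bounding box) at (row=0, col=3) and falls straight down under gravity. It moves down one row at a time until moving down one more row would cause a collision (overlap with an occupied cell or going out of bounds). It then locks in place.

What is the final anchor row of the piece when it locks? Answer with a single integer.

Answer: 3

Derivation:
Spawn at (row=0, col=3). Try each row:
  row 0: fits
  row 1: fits
  row 2: fits
  row 3: fits
  row 4: blocked -> lock at row 3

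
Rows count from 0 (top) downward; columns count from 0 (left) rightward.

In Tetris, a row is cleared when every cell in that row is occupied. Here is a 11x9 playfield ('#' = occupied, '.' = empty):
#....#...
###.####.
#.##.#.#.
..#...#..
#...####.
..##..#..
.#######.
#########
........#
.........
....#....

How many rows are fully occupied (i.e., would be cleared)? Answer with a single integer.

Answer: 1

Derivation:
Check each row:
  row 0: 7 empty cells -> not full
  row 1: 2 empty cells -> not full
  row 2: 4 empty cells -> not full
  row 3: 7 empty cells -> not full
  row 4: 4 empty cells -> not full
  row 5: 6 empty cells -> not full
  row 6: 2 empty cells -> not full
  row 7: 0 empty cells -> FULL (clear)
  row 8: 8 empty cells -> not full
  row 9: 9 empty cells -> not full
  row 10: 8 empty cells -> not full
Total rows cleared: 1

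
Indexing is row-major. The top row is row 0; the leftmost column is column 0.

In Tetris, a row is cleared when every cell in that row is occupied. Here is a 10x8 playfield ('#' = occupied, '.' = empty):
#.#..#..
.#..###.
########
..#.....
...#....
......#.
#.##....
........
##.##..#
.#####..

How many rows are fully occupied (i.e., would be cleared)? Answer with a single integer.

Answer: 1

Derivation:
Check each row:
  row 0: 5 empty cells -> not full
  row 1: 4 empty cells -> not full
  row 2: 0 empty cells -> FULL (clear)
  row 3: 7 empty cells -> not full
  row 4: 7 empty cells -> not full
  row 5: 7 empty cells -> not full
  row 6: 5 empty cells -> not full
  row 7: 8 empty cells -> not full
  row 8: 3 empty cells -> not full
  row 9: 3 empty cells -> not full
Total rows cleared: 1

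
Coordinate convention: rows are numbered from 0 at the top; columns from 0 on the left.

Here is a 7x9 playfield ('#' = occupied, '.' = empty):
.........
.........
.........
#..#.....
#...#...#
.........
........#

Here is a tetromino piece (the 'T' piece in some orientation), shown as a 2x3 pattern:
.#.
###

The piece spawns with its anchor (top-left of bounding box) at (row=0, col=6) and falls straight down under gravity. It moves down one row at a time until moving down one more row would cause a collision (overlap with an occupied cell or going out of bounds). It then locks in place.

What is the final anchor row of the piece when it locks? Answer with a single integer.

Answer: 2

Derivation:
Spawn at (row=0, col=6). Try each row:
  row 0: fits
  row 1: fits
  row 2: fits
  row 3: blocked -> lock at row 2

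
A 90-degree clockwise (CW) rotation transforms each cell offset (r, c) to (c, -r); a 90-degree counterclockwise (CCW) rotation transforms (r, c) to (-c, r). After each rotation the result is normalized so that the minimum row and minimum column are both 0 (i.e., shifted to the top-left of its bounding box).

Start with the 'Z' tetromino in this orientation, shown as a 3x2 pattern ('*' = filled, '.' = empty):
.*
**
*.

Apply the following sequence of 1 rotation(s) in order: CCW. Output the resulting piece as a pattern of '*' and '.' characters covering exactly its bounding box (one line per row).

Answer: **.
.**

Derivation:
Start:
.*
**
*.
After rotation 1 (CCW):
**.
.**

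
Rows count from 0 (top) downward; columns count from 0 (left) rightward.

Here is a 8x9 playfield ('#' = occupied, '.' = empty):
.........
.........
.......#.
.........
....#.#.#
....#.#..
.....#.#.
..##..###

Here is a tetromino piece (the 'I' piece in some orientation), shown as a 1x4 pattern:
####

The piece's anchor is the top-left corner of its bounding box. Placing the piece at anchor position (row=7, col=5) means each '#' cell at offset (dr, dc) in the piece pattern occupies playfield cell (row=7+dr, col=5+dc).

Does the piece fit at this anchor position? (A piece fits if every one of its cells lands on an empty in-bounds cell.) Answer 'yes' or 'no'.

Answer: no

Derivation:
Check each piece cell at anchor (7, 5):
  offset (0,0) -> (7,5): empty -> OK
  offset (0,1) -> (7,6): occupied ('#') -> FAIL
  offset (0,2) -> (7,7): occupied ('#') -> FAIL
  offset (0,3) -> (7,8): occupied ('#') -> FAIL
All cells valid: no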